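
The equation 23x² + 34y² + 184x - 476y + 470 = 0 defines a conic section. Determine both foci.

Group: 23(x² + 8x) + 34(y² - 14y) = -470
Complete the square: 23(x + 4)² + 34(y - 7)² = -470 + 368 + 1666 = 1564
Dividing both sides by 1564: (x + 4)²/68 + (y - 7)²/46 = 1
Ellipse, center (-4, 7), major axis horizontal; a² = 68, b² = 46.
c² = a² - b² = 68 - 46 = 22, so c = √22.
Foci lie on the horizontal axis through the center: (h ± c, k).

(-4 - √22, 7) and (-4 + √22, 7)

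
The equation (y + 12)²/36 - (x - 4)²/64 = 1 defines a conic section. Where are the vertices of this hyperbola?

(4, -18) and (4, -6)

Center (4, -12). The positive term is the y-term, so the transverse axis is vertical; a² = 36, b² = 64.
a = 6. Vertices at (h, k ± a).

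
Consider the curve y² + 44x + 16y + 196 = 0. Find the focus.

(-14, -8)

Only y is squared. Complete the square in y: (y + 8)² = -44(x + 3).
Vertex (-3, -8); 4p = -44 so p = -11. Opens left.
Focus is p units from the vertex along the axis: (h + p, k).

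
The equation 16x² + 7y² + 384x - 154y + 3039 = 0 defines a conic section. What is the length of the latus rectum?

7/2

Group the x- and y-terms: 16(x² + 24x) + 7(y² - 22y) = -3039
Complete the square in x and y: 16(x + 12)² + 7(y - 11)² = -3039 + 2304 + 847 = 112
Dividing both sides by 112: (x + 12)²/7 + (y - 11)²/16 = 1
Ellipse, center (-12, 11), major axis vertical; a² = 16, b² = 7.
Latus rectum length = 2b²/a = 2·7/4 = 7/2.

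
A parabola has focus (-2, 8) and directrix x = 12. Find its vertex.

(5, 8)

The vertex is the midpoint between the focus and the directrix along the axis of symmetry.
Axis is horizontal (directrix is vertical). Vertex x-coordinate = (-2 + 12)/2 = 5; y-coordinate = 8.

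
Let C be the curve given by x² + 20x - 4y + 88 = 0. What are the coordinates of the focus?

Only x is squared. Complete the square in x: (x + 10)² = 4(y + 3).
Vertex (-10, -3); 4p = 4 so p = 1. Opens up.
Focus is p units from the vertex along the axis: (h, k + p).

(-10, -2)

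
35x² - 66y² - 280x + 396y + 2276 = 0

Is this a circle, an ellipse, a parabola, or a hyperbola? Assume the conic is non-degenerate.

hyperbola

No xy term. Coefficients of x² and y² are A = 35, C = -66.
A and C have opposite signs ⇒ hyperbola.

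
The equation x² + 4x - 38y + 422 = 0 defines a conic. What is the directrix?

y = 3/2

Only x is squared. Complete the square in x: (x + 2)² = 38(y - 11).
Vertex (-2, 11); 4p = 38 so p = 19/2. Opens up.
Directrix is the horizontal line y = k − p = 11 − (19/2) = 3/2.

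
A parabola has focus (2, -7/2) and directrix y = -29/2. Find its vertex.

The vertex is the midpoint between the focus and the directrix along the axis of symmetry.
Axis is vertical (directrix is horizontal). Vertex y-coordinate = (-7/2 + (-29/2))/2 = -9; x-coordinate = 2.

(2, -9)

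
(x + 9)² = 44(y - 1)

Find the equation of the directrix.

y = -10

Vertex (-9, 1); 4p = 44 so p = 11. Opens up.
Directrix is the horizontal line y = k − p = 1 − (11) = -10.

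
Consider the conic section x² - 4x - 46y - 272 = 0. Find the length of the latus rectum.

46

Only x is squared. Complete the square in x: (x - 2)² = 46(y + 6).
Vertex (2, -6); 4p = 46 so p = 23/2. Opens up.
Latus rectum length = |4p| = 46.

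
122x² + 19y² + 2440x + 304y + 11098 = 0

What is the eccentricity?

e = √12566/122

Group: 122(x² + 20x) + 19(y² + 16y) = -11098
Completing the square gives 122(x + 10)² + 19(y + 8)² = -11098 + 12200 + 1216 = 2318.
Divide by 2318: (x + 10)²/19 + (y + 8)²/122 = 1
Ellipse, center (-10, -8), major axis vertical; a² = 122, b² = 19.
c² = a² - b² = 103, so c = √103.
e = c/a = √103/√122 = √12566/122.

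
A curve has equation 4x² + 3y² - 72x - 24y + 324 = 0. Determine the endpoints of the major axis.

(9, 0) and (9, 8)

Collect terms: 4(x² - 18x) + 3(y² - 8y) = -324
4(x - 9)² + 3(y - 4)² = -324 + 324 + 48 = 48
Divide through by 48 to get (x - 9)²/12 + (y - 4)²/16 = 1.
Ellipse, center (9, 4), major axis vertical; a² = 16, b² = 12.
a = 4. Vertices at (h, k ± a).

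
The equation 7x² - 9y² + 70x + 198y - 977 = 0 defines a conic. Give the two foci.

Group the x- and y-terms: 7(x² + 10x) -9(y² - 22y) = 977
Completing the square gives 7(x + 5)² -9(y - 11)² = 977 + 175 - 1089 = 63.
Divide through by 63 to get (x + 5)²/9 - (y - 11)²/7 = 1.
Hyperbola, center (-5, 11), transverse axis horizontal; a² = 9, b² = 7.
c² = a² + b² = 9 + 7 = 16, so c = 4.
Foci lie on the horizontal axis through the center: (h ± c, k).

(-9, 11) and (-1, 11)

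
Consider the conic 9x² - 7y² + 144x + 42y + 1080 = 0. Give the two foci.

(-8, -9) and (-8, 15)

Group: 9(x² + 16x) -7(y² - 6y) = -1080
Complete the square in x and y: 9(x + 8)² -7(y - 3)² = -1080 + 576 - 63 = -567
Divide through by -567 to get (y - 3)²/81 - (x + 8)²/63 = 1.
Hyperbola, center (-8, 3), transverse axis vertical; a² = 81, b² = 63.
c² = a² + b² = 81 + 63 = 144, so c = 12.
Foci lie on the vertical axis through the center: (h, k ± c).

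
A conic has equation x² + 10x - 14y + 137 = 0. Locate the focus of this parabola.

(-5, 23/2)

Only x is squared. Complete the square in x: (x + 5)² = 14(y - 8).
Vertex (-5, 8); 4p = 14 so p = 7/2. Opens up.
Focus is p units from the vertex along the axis: (h, k + p).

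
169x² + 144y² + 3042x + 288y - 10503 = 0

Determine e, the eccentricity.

169(x² + 18x) + 144(y² + 2y) = 10503
Complete the square: 169(x + 9)² + 144(y + 1)² = 10503 + 13689 + 144 = 24336
Divide by 24336: (x + 9)²/144 + (y + 1)²/169 = 1
Ellipse, center (-9, -1), major axis vertical; a² = 169, b² = 144.
c² = a² - b² = 25, so c = 5.
e = c/a = 5/13.

e = 5/13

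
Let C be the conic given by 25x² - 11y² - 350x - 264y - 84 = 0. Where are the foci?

25(x² - 14x) -11(y² + 24y) = 84
Completing the square gives 25(x - 7)² -11(y + 12)² = 84 + 1225 - 1584 = -275.
Divide by -275: (y + 12)²/25 - (x - 7)²/11 = 1
Hyperbola, center (7, -12), transverse axis vertical; a² = 25, b² = 11.
c² = a² + b² = 25 + 11 = 36, so c = 6.
Foci lie on the vertical axis through the center: (h, k ± c).

(7, -18) and (7, -6)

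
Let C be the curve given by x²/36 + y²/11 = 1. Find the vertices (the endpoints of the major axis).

(-6, 0) and (6, 0)

Center (0, 0). The larger denominator 36 sits under the x-term, so the major axis is horizontal; a² = 36, b² = 11.
a = 6. Vertices at (h ± a, k).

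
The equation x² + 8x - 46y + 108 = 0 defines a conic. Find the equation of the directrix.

y = -19/2

Only x is squared. Complete the square in x: (x + 4)² = 46(y - 2).
Vertex (-4, 2); 4p = 46 so p = 23/2. Opens up.
Directrix is the horizontal line y = k − p = 2 − (23/2) = -19/2.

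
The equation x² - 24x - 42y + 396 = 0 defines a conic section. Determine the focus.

Only x is squared. Complete the square in x: (x - 12)² = 42(y - 6).
Vertex (12, 6); 4p = 42 so p = 21/2. Opens up.
Focus is p units from the vertex along the axis: (h, k + p).

(12, 33/2)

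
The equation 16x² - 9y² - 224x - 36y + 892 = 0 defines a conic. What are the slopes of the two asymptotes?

16(x² - 14x) -9(y² + 4y) = -892
Complete the square: 16(x - 7)² -9(y + 2)² = -892 + 784 - 36 = -144
Divide through by -144 to get (y + 2)²/16 - (x - 7)²/9 = 1.
Hyperbola, center (7, -2), transverse axis vertical; a² = 16, b² = 9.
For a vertical hyperbola the asymptotes have slope ±a/b.
Here that is ±4/3.

4/3 and -4/3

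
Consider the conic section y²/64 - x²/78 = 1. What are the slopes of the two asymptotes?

4√78/39 and -4√78/39

Center (0, 0). The positive term is the y-term, so the transverse axis is vertical; a² = 64, b² = 78.
For a vertical hyperbola the asymptotes have slope ±a/b.
Here that is ±8/√78 = ±4√78/39.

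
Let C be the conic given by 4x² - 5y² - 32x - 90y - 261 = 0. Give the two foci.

(4, -15) and (4, -3)

Rearranging, 4(x² - 8x) -5(y² + 18y) = 261.
Completing the square gives 4(x - 4)² -5(y + 9)² = 261 + 64 - 405 = -80.
Dividing both sides by -80: (y + 9)²/16 - (x - 4)²/20 = 1
Hyperbola, center (4, -9), transverse axis vertical; a² = 16, b² = 20.
c² = a² + b² = 16 + 20 = 36, so c = 6.
Foci lie on the vertical axis through the center: (h, k ± c).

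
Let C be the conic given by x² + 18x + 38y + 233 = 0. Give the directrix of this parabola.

Only x is squared. Complete the square in x: (x + 9)² = -38(y + 4).
Vertex (-9, -4); 4p = -38 so p = -19/2. Opens down.
Directrix is the horizontal line y = k − p = -4 − (-19/2) = 11/2.

y = 11/2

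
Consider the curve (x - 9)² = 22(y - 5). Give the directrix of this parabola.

Vertex (9, 5); 4p = 22 so p = 11/2. Opens up.
Directrix is the horizontal line y = k − p = 5 − (11/2) = -1/2.

y = -1/2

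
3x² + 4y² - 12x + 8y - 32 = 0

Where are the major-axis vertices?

Group the x- and y-terms: 3(x² - 4x) + 4(y² + 2y) = 32
Completing the square gives 3(x - 2)² + 4(y + 1)² = 32 + 12 + 4 = 48.
Divide by 48: (x - 2)²/16 + (y + 1)²/12 = 1
Ellipse, center (2, -1), major axis horizontal; a² = 16, b² = 12.
a = 4. Vertices at (h ± a, k).

(-2, -1) and (6, -1)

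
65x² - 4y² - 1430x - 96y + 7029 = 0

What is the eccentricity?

Rearranging, 65(x² - 22x) -4(y² + 24y) = -7029.
65(x - 11)² -4(y + 12)² = -7029 + 7865 - 576 = 260
Divide through by 260 to get (x - 11)²/4 - (y + 12)²/65 = 1.
Hyperbola, center (11, -12), transverse axis horizontal; a² = 4, b² = 65.
c² = a² + b² = 69, so c = √69.
e = c/a = √69/2.

e = √69/2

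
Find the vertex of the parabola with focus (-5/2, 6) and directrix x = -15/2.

The vertex is the midpoint between the focus and the directrix along the axis of symmetry.
Axis is horizontal (directrix is vertical). Vertex x-coordinate = (-5/2 + (-15/2))/2 = -5; y-coordinate = 6.

(-5, 6)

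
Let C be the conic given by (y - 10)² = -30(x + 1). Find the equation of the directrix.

x = 13/2

Vertex (-1, 10); 4p = -30 so p = -15/2. Opens left.
Directrix is the vertical line x = h − p = -1 − (-15/2) = 13/2.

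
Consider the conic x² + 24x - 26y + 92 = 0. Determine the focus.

Only x is squared. Complete the square in x: (x + 12)² = 26(y + 2).
Vertex (-12, -2); 4p = 26 so p = 13/2. Opens up.
Focus is p units from the vertex along the axis: (h, k + p).

(-12, 9/2)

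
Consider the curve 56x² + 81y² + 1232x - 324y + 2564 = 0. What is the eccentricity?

e = 5/9

56(x² + 22x) + 81(y² - 4y) = -2564
56(x + 11)² + 81(y - 2)² = -2564 + 6776 + 324 = 4536
Divide by 4536: (x + 11)²/81 + (y - 2)²/56 = 1
Ellipse, center (-11, 2), major axis horizontal; a² = 81, b² = 56.
c² = a² - b² = 25, so c = 5.
e = c/a = 5/9.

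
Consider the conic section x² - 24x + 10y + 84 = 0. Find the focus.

Only x is squared. Complete the square in x: (x - 12)² = -10(y - 6).
Vertex (12, 6); 4p = -10 so p = -5/2. Opens down.
Focus is p units from the vertex along the axis: (h, k + p).

(12, 7/2)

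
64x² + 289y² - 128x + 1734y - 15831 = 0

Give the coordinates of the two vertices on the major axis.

Group: 64(x² - 2x) + 289(y² + 6y) = 15831
Complete the square in x and y: 64(x - 1)² + 289(y + 3)² = 15831 + 64 + 2601 = 18496
Divide by 18496: (x - 1)²/289 + (y + 3)²/64 = 1
Ellipse, center (1, -3), major axis horizontal; a² = 289, b² = 64.
a = 17. Vertices at (h ± a, k).

(-16, -3) and (18, -3)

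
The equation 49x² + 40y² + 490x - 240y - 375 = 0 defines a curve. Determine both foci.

(-5, 0) and (-5, 6)

Rearranging, 49(x² + 10x) + 40(y² - 6y) = 375.
Complete the square in x and y: 49(x + 5)² + 40(y - 3)² = 375 + 1225 + 360 = 1960
Dividing both sides by 1960: (x + 5)²/40 + (y - 3)²/49 = 1
Ellipse, center (-5, 3), major axis vertical; a² = 49, b² = 40.
c² = a² - b² = 49 - 40 = 9, so c = 3.
Foci lie on the vertical axis through the center: (h, k ± c).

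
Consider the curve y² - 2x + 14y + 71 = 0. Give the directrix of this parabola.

Only y is squared. Complete the square in y: (y + 7)² = 2(x - 11).
Vertex (11, -7); 4p = 2 so p = 1/2. Opens right.
Directrix is the vertical line x = h − p = 11 − (1/2) = 21/2.

x = 21/2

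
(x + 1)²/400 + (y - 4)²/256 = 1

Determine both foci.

(-13, 4) and (11, 4)

Center (-1, 4). The larger denominator 400 sits under the x-term, so the major axis is horizontal; a² = 400, b² = 256.
c² = a² - b² = 400 - 256 = 144, so c = 12.
Foci lie on the horizontal axis through the center: (h ± c, k).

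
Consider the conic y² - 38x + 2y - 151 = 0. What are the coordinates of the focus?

Only y is squared. Complete the square in y: (y + 1)² = 38(x + 4).
Vertex (-4, -1); 4p = 38 so p = 19/2. Opens right.
Focus is p units from the vertex along the axis: (h + p, k).

(11/2, -1)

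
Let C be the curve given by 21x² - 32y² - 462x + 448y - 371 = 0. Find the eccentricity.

e = √106/8

Rearranging, 21(x² - 22x) -32(y² - 14y) = 371.
21(x - 11)² -32(y - 7)² = 371 + 2541 - 1568 = 1344
Dividing both sides by 1344: (x - 11)²/64 - (y - 7)²/42 = 1
Hyperbola, center (11, 7), transverse axis horizontal; a² = 64, b² = 42.
c² = a² + b² = 106, so c = √106.
e = c/a = √106/8.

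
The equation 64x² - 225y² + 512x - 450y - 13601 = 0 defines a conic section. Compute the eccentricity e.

Group: 64(x² + 8x) -225(y² + 2y) = 13601
Complete the square in x and y: 64(x + 4)² -225(y + 1)² = 13601 + 1024 - 225 = 14400
Divide by 14400: (x + 4)²/225 - (y + 1)²/64 = 1
Hyperbola, center (-4, -1), transverse axis horizontal; a² = 225, b² = 64.
c² = a² + b² = 289, so c = 17.
e = c/a = 17/15.

e = 17/15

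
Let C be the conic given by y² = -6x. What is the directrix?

Vertex (0, 0); 4p = -6 so p = -3/2. Opens left.
Directrix is the vertical line x = h − p = 0 − (-3/2) = 3/2.

x = 3/2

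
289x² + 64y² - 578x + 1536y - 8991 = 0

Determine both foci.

(1, -27) and (1, 3)

Group the x- and y-terms: 289(x² - 2x) + 64(y² + 24y) = 8991
Completing the square gives 289(x - 1)² + 64(y + 12)² = 8991 + 289 + 9216 = 18496.
Divide by 18496: (x - 1)²/64 + (y + 12)²/289 = 1
Ellipse, center (1, -12), major axis vertical; a² = 289, b² = 64.
c² = a² - b² = 289 - 64 = 225, so c = 15.
Foci lie on the vertical axis through the center: (h, k ± c).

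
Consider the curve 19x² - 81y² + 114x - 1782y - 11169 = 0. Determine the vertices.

19(x² + 6x) -81(y² + 22y) = 11169
19(x + 3)² -81(y + 11)² = 11169 + 171 - 9801 = 1539
Dividing both sides by 1539: (x + 3)²/81 - (y + 11)²/19 = 1
Hyperbola, center (-3, -11), transverse axis horizontal; a² = 81, b² = 19.
a = 9. Vertices at (h ± a, k).

(-12, -11) and (6, -11)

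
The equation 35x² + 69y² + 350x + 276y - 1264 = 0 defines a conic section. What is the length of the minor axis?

2√35

Rearranging, 35(x² + 10x) + 69(y² + 4y) = 1264.
Complete the square in x and y: 35(x + 5)² + 69(y + 2)² = 1264 + 875 + 276 = 2415
Divide through by 2415 to get (x + 5)²/69 + (y + 2)²/35 = 1.
Ellipse, center (-5, -2), major axis horizontal; a² = 69, b² = 35.
b² = 35 so b = √35; the minor axis has length 2b = 2√35.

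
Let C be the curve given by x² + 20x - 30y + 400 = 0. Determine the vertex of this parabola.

Only x is squared. Complete the square in x: (x + 10)² = 30(y - 10).
Vertex (-10, 10); 4p = 30 so p = 15/2. Opens up.

(-10, 10)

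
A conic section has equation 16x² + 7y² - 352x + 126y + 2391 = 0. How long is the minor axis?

2√7

Rearranging, 16(x² - 22x) + 7(y² + 18y) = -2391.
16(x - 11)² + 7(y + 9)² = -2391 + 1936 + 567 = 112
Divide by 112: (x - 11)²/7 + (y + 9)²/16 = 1
Ellipse, center (11, -9), major axis vertical; a² = 16, b² = 7.
b² = 7 so b = √7; the minor axis has length 2b = 2√7.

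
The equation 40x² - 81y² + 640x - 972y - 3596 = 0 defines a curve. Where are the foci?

(-19, -6) and (3, -6)

Group: 40(x² + 16x) -81(y² + 12y) = 3596
Complete the square in x and y: 40(x + 8)² -81(y + 6)² = 3596 + 2560 - 2916 = 3240
Divide through by 3240 to get (x + 8)²/81 - (y + 6)²/40 = 1.
Hyperbola, center (-8, -6), transverse axis horizontal; a² = 81, b² = 40.
c² = a² + b² = 81 + 40 = 121, so c = 11.
Foci lie on the horizontal axis through the center: (h ± c, k).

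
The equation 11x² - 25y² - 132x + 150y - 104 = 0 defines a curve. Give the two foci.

11(x² - 12x) -25(y² - 6y) = 104
Complete the square: 11(x - 6)² -25(y - 3)² = 104 + 396 - 225 = 275
Dividing both sides by 275: (x - 6)²/25 - (y - 3)²/11 = 1
Hyperbola, center (6, 3), transverse axis horizontal; a² = 25, b² = 11.
c² = a² + b² = 25 + 11 = 36, so c = 6.
Foci lie on the horizontal axis through the center: (h ± c, k).

(0, 3) and (12, 3)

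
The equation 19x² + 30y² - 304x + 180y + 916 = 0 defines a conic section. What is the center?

Group the x- and y-terms: 19(x² - 16x) + 30(y² + 6y) = -916
19(x - 8)² + 30(y + 3)² = -916 + 1216 + 270 = 570
Divide by 570: (x - 8)²/30 + (y + 3)²/19 = 1
Ellipse with center (8, -3).

(8, -3)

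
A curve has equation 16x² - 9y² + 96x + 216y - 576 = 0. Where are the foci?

(-3, 2) and (-3, 22)

Rearranging, 16(x² + 6x) -9(y² - 24y) = 576.
16(x + 3)² -9(y - 12)² = 576 + 144 - 1296 = -576
Divide by -576: (y - 12)²/64 - (x + 3)²/36 = 1
Hyperbola, center (-3, 12), transverse axis vertical; a² = 64, b² = 36.
c² = a² + b² = 64 + 36 = 100, so c = 10.
Foci lie on the vertical axis through the center: (h, k ± c).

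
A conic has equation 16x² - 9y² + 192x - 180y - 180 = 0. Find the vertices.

Group: 16(x² + 12x) -9(y² + 20y) = 180
16(x + 6)² -9(y + 10)² = 180 + 576 - 900 = -144
Dividing both sides by -144: (y + 10)²/16 - (x + 6)²/9 = 1
Hyperbola, center (-6, -10), transverse axis vertical; a² = 16, b² = 9.
a = 4. Vertices at (h, k ± a).

(-6, -14) and (-6, -6)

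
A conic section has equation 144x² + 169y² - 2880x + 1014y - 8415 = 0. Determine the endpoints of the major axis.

144(x² - 20x) + 169(y² + 6y) = 8415
144(x - 10)² + 169(y + 3)² = 8415 + 14400 + 1521 = 24336
Divide by 24336: (x - 10)²/169 + (y + 3)²/144 = 1
Ellipse, center (10, -3), major axis horizontal; a² = 169, b² = 144.
a = 13. Vertices at (h ± a, k).

(-3, -3) and (23, -3)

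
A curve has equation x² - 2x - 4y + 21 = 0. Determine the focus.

(1, 6)

Only x is squared. Complete the square in x: (x - 1)² = 4(y - 5).
Vertex (1, 5); 4p = 4 so p = 1. Opens up.
Focus is p units from the vertex along the axis: (h, k + p).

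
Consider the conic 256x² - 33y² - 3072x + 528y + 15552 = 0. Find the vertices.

Group: 256(x² - 12x) -33(y² - 16y) = -15552
Completing the square gives 256(x - 6)² -33(y - 8)² = -15552 + 9216 - 2112 = -8448.
Dividing both sides by -8448: (y - 8)²/256 - (x - 6)²/33 = 1
Hyperbola, center (6, 8), transverse axis vertical; a² = 256, b² = 33.
a = 16. Vertices at (h, k ± a).

(6, -8) and (6, 24)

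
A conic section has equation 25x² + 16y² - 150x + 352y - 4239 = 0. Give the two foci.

(3, -23) and (3, 1)

Collect terms: 25(x² - 6x) + 16(y² + 22y) = 4239
Complete the square: 25(x - 3)² + 16(y + 11)² = 4239 + 225 + 1936 = 6400
Divide through by 6400 to get (x - 3)²/256 + (y + 11)²/400 = 1.
Ellipse, center (3, -11), major axis vertical; a² = 400, b² = 256.
c² = a² - b² = 400 - 256 = 144, so c = 12.
Foci lie on the vertical axis through the center: (h, k ± c).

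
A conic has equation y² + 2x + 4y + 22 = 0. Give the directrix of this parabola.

Only y is squared. Complete the square in y: (y + 2)² = -2(x + 9).
Vertex (-9, -2); 4p = -2 so p = -1/2. Opens left.
Directrix is the vertical line x = h − p = -9 − (-1/2) = -17/2.

x = -17/2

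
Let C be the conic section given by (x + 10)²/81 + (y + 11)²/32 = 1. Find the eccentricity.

Center (-10, -11). The larger denominator 81 sits under the x-term, so the major axis is horizontal; a² = 81, b² = 32.
c² = a² - b² = 49, so c = 7.
e = c/a = 7/9.

e = 7/9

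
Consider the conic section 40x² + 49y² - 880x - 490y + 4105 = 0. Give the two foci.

(8, 5) and (14, 5)

Rearranging, 40(x² - 22x) + 49(y² - 10y) = -4105.
Complete the square in x and y: 40(x - 11)² + 49(y - 5)² = -4105 + 4840 + 1225 = 1960
Divide by 1960: (x - 11)²/49 + (y - 5)²/40 = 1
Ellipse, center (11, 5), major axis horizontal; a² = 49, b² = 40.
c² = a² - b² = 49 - 40 = 9, so c = 3.
Foci lie on the horizontal axis through the center: (h ± c, k).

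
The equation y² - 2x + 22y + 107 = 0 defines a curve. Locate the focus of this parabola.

(-13/2, -11)

Only y is squared. Complete the square in y: (y + 11)² = 2(x + 7).
Vertex (-7, -11); 4p = 2 so p = 1/2. Opens right.
Focus is p units from the vertex along the axis: (h + p, k).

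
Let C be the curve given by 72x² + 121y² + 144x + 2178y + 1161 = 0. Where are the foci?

(-8, -9) and (6, -9)

Collect terms: 72(x² + 2x) + 121(y² + 18y) = -1161
Complete the square: 72(x + 1)² + 121(y + 9)² = -1161 + 72 + 9801 = 8712
Dividing both sides by 8712: (x + 1)²/121 + (y + 9)²/72 = 1
Ellipse, center (-1, -9), major axis horizontal; a² = 121, b² = 72.
c² = a² - b² = 121 - 72 = 49, so c = 7.
Foci lie on the horizontal axis through the center: (h ± c, k).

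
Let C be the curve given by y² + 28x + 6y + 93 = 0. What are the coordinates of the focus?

(-10, -3)

Only y is squared. Complete the square in y: (y + 3)² = -28(x + 3).
Vertex (-3, -3); 4p = -28 so p = -7. Opens left.
Focus is p units from the vertex along the axis: (h + p, k).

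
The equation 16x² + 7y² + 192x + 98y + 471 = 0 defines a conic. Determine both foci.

16(x² + 12x) + 7(y² + 14y) = -471
Complete the square in x and y: 16(x + 6)² + 7(y + 7)² = -471 + 576 + 343 = 448
Divide through by 448 to get (x + 6)²/28 + (y + 7)²/64 = 1.
Ellipse, center (-6, -7), major axis vertical; a² = 64, b² = 28.
c² = a² - b² = 64 - 28 = 36, so c = 6.
Foci lie on the vertical axis through the center: (h, k ± c).

(-6, -13) and (-6, -1)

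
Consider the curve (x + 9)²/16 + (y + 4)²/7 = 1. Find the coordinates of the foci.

(-12, -4) and (-6, -4)

Center (-9, -4). The larger denominator 16 sits under the x-term, so the major axis is horizontal; a² = 16, b² = 7.
c² = a² - b² = 16 - 7 = 9, so c = 3.
Foci lie on the horizontal axis through the center: (h ± c, k).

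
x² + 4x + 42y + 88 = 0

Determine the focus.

(-2, -25/2)

Only x is squared. Complete the square in x: (x + 2)² = -42(y + 2).
Vertex (-2, -2); 4p = -42 so p = -21/2. Opens down.
Focus is p units from the vertex along the axis: (h, k + p).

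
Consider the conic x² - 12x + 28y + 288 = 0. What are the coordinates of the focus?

(6, -16)

Only x is squared. Complete the square in x: (x - 6)² = -28(y + 9).
Vertex (6, -9); 4p = -28 so p = -7. Opens down.
Focus is p units from the vertex along the axis: (h, k + p).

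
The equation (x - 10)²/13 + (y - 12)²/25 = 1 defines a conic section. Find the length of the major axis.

10

Center (10, 12). The larger denominator 25 sits under the y-term, so the major axis is vertical; a² = 25, b² = 13.
a² = 25 so a = 5; the major axis has length 2a = 10.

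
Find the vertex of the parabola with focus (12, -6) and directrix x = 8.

The vertex is the midpoint between the focus and the directrix along the axis of symmetry.
Axis is horizontal (directrix is vertical). Vertex x-coordinate = (12 + 8)/2 = 10; y-coordinate = -6.

(10, -6)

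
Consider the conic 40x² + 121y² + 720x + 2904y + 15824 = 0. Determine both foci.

(-18, -12) and (0, -12)

Rearranging, 40(x² + 18x) + 121(y² + 24y) = -15824.
Complete the square in x and y: 40(x + 9)² + 121(y + 12)² = -15824 + 3240 + 17424 = 4840
Divide by 4840: (x + 9)²/121 + (y + 12)²/40 = 1
Ellipse, center (-9, -12), major axis horizontal; a² = 121, b² = 40.
c² = a² - b² = 121 - 40 = 81, so c = 9.
Foci lie on the horizontal axis through the center: (h ± c, k).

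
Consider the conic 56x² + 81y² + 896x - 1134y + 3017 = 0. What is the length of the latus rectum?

112/9

Collect terms: 56(x² + 16x) + 81(y² - 14y) = -3017
Complete the square: 56(x + 8)² + 81(y - 7)² = -3017 + 3584 + 3969 = 4536
Dividing both sides by 4536: (x + 8)²/81 + (y - 7)²/56 = 1
Ellipse, center (-8, 7), major axis horizontal; a² = 81, b² = 56.
Latus rectum length = 2b²/a = 2·56/9 = 112/9.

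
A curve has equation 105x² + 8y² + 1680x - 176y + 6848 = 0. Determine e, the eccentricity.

e = √10185/105

105(x² + 16x) + 8(y² - 22y) = -6848
Complete the square in x and y: 105(x + 8)² + 8(y - 11)² = -6848 + 6720 + 968 = 840
Divide by 840: (x + 8)²/8 + (y - 11)²/105 = 1
Ellipse, center (-8, 11), major axis vertical; a² = 105, b² = 8.
c² = a² - b² = 97, so c = √97.
e = c/a = √97/√105 = √10185/105.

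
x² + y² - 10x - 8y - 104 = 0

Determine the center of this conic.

(5, 4)

Rearranging, (x² - 10x) + (y² - 8y) = 104.
Complete the square: (x - 5)² + (y - 4)² = 104 + 25 + 16 = 145
So (x - 5)² + (y - 4)² = 145.
Circle centered at (5, 4) with r² = 145.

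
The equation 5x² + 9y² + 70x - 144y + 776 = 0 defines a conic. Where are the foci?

Group: 5(x² + 14x) + 9(y² - 16y) = -776
Complete the square in x and y: 5(x + 7)² + 9(y - 8)² = -776 + 245 + 576 = 45
Dividing both sides by 45: (x + 7)²/9 + (y - 8)²/5 = 1
Ellipse, center (-7, 8), major axis horizontal; a² = 9, b² = 5.
c² = a² - b² = 9 - 5 = 4, so c = 2.
Foci lie on the horizontal axis through the center: (h ± c, k).

(-9, 8) and (-5, 8)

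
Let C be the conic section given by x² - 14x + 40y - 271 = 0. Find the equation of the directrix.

Only x is squared. Complete the square in x: (x - 7)² = -40(y - 8).
Vertex (7, 8); 4p = -40 so p = -10. Opens down.
Directrix is the horizontal line y = k − p = 8 − (-10) = 18.

y = 18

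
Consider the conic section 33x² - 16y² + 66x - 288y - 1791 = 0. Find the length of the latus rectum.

33/2

33(x² + 2x) -16(y² + 18y) = 1791
Complete the square in x and y: 33(x + 1)² -16(y + 9)² = 1791 + 33 - 1296 = 528
Dividing both sides by 528: (x + 1)²/16 - (y + 9)²/33 = 1
Hyperbola, center (-1, -9), transverse axis horizontal; a² = 16, b² = 33.
Latus rectum length = 2b²/a = 2·33/4 = 33/2.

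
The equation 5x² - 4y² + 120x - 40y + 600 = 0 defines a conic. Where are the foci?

(-15, -5) and (-9, -5)

Group the x- and y-terms: 5(x² + 24x) -4(y² + 10y) = -600
Complete the square: 5(x + 12)² -4(y + 5)² = -600 + 720 - 100 = 20
Divide by 20: (x + 12)²/4 - (y + 5)²/5 = 1
Hyperbola, center (-12, -5), transverse axis horizontal; a² = 4, b² = 5.
c² = a² + b² = 4 + 5 = 9, so c = 3.
Foci lie on the horizontal axis through the center: (h ± c, k).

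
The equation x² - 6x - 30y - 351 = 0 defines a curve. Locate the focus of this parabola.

Only x is squared. Complete the square in x: (x - 3)² = 30(y + 12).
Vertex (3, -12); 4p = 30 so p = 15/2. Opens up.
Focus is p units from the vertex along the axis: (h, k + p).

(3, -9/2)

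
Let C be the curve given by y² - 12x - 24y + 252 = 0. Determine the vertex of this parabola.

Only y is squared. Complete the square in y: (y - 12)² = 12(x - 9).
Vertex (9, 12); 4p = 12 so p = 3. Opens right.

(9, 12)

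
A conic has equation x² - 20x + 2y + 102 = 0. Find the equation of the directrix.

Only x is squared. Complete the square in x: (x - 10)² = -2(y + 1).
Vertex (10, -1); 4p = -2 so p = -1/2. Opens down.
Directrix is the horizontal line y = k − p = -1 − (-1/2) = -1/2.

y = -1/2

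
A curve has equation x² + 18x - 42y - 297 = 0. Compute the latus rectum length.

42

Only x is squared. Complete the square in x: (x + 9)² = 42(y + 9).
Vertex (-9, -9); 4p = 42 so p = 21/2. Opens up.
Latus rectum length = |4p| = 42.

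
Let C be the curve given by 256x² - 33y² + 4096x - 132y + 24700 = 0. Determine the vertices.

Rearranging, 256(x² + 16x) -33(y² + 4y) = -24700.
Complete the square in x and y: 256(x + 8)² -33(y + 2)² = -24700 + 16384 - 132 = -8448
Divide through by -8448 to get (y + 2)²/256 - (x + 8)²/33 = 1.
Hyperbola, center (-8, -2), transverse axis vertical; a² = 256, b² = 33.
a = 16. Vertices at (h, k ± a).

(-8, -18) and (-8, 14)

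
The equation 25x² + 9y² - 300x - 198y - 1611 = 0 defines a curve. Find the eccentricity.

e = 4/5

Group: 25(x² - 12x) + 9(y² - 22y) = 1611
25(x - 6)² + 9(y - 11)² = 1611 + 900 + 1089 = 3600
Divide through by 3600 to get (x - 6)²/144 + (y - 11)²/400 = 1.
Ellipse, center (6, 11), major axis vertical; a² = 400, b² = 144.
c² = a² - b² = 256, so c = 16.
e = c/a = 16/20 = 4/5.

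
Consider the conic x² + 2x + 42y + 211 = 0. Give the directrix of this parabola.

Only x is squared. Complete the square in x: (x + 1)² = -42(y + 5).
Vertex (-1, -5); 4p = -42 so p = -21/2. Opens down.
Directrix is the horizontal line y = k − p = -5 − (-21/2) = 11/2.

y = 11/2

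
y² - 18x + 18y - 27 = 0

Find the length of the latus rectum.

18

Only y is squared. Complete the square in y: (y + 9)² = 18(x + 6).
Vertex (-6, -9); 4p = 18 so p = 9/2. Opens right.
Latus rectum length = |4p| = 18.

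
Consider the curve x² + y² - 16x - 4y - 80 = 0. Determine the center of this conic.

(8, 2)

Group the x- and y-terms: (x² - 16x) + (y² - 4y) = 80
Complete the square: (x - 8)² + (y - 2)² = 80 + 64 + 4 = 148
So (x - 8)² + (y - 2)² = 148.
Circle centered at (8, 2) with r² = 148.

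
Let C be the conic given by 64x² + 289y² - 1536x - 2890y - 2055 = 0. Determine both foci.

(-3, 5) and (27, 5)

Collect terms: 64(x² - 24x) + 289(y² - 10y) = 2055
Completing the square gives 64(x - 12)² + 289(y - 5)² = 2055 + 9216 + 7225 = 18496.
Divide by 18496: (x - 12)²/289 + (y - 5)²/64 = 1
Ellipse, center (12, 5), major axis horizontal; a² = 289, b² = 64.
c² = a² - b² = 289 - 64 = 225, so c = 15.
Foci lie on the horizontal axis through the center: (h ± c, k).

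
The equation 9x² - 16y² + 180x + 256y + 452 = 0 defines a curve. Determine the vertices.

Group: 9(x² + 20x) -16(y² - 16y) = -452
Completing the square gives 9(x + 10)² -16(y - 8)² = -452 + 900 - 1024 = -576.
Divide through by -576 to get (y - 8)²/36 - (x + 10)²/64 = 1.
Hyperbola, center (-10, 8), transverse axis vertical; a² = 36, b² = 64.
a = 6. Vertices at (h, k ± a).

(-10, 2) and (-10, 14)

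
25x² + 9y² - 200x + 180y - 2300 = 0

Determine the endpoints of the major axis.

Rearranging, 25(x² - 8x) + 9(y² + 20y) = 2300.
Complete the square in x and y: 25(x - 4)² + 9(y + 10)² = 2300 + 400 + 900 = 3600
Divide by 3600: (x - 4)²/144 + (y + 10)²/400 = 1
Ellipse, center (4, -10), major axis vertical; a² = 400, b² = 144.
a = 20. Vertices at (h, k ± a).

(4, -30) and (4, 10)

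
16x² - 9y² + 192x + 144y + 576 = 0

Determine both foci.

(-6, -2) and (-6, 18)

Group the x- and y-terms: 16(x² + 12x) -9(y² - 16y) = -576
Completing the square gives 16(x + 6)² -9(y - 8)² = -576 + 576 - 576 = -576.
Dividing both sides by -576: (y - 8)²/64 - (x + 6)²/36 = 1
Hyperbola, center (-6, 8), transverse axis vertical; a² = 64, b² = 36.
c² = a² + b² = 64 + 36 = 100, so c = 10.
Foci lie on the vertical axis through the center: (h, k ± c).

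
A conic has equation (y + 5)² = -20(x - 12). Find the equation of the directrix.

x = 17

Vertex (12, -5); 4p = -20 so p = -5. Opens left.
Directrix is the vertical line x = h − p = 12 − (-5) = 17.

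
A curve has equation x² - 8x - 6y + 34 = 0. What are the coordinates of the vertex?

(4, 3)

Only x is squared. Complete the square in x: (x - 4)² = 6(y - 3).
Vertex (4, 3); 4p = 6 so p = 3/2. Opens up.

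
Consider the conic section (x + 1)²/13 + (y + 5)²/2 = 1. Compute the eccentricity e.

e = √143/13

Center (-1, -5). The larger denominator 13 sits under the x-term, so the major axis is horizontal; a² = 13, b² = 2.
c² = a² - b² = 11, so c = √11.
e = c/a = √11/√13 = √143/13.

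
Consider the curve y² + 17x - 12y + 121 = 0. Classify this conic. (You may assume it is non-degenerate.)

parabola

No xy term. Coefficients of x² and y² are A = 0, C = 1.
Exactly one squared variable ⇒ parabola.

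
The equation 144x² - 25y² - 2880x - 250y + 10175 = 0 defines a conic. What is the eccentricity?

Group the x- and y-terms: 144(x² - 20x) -25(y² + 10y) = -10175
144(x - 10)² -25(y + 5)² = -10175 + 14400 - 625 = 3600
Divide by 3600: (x - 10)²/25 - (y + 5)²/144 = 1
Hyperbola, center (10, -5), transverse axis horizontal; a² = 25, b² = 144.
c² = a² + b² = 169, so c = 13.
e = c/a = 13/5.

e = 13/5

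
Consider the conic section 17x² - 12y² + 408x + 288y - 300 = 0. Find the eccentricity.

Group the x- and y-terms: 17(x² + 24x) -12(y² - 24y) = 300
Completing the square gives 17(x + 12)² -12(y - 12)² = 300 + 2448 - 1728 = 1020.
Dividing both sides by 1020: (x + 12)²/60 - (y - 12)²/85 = 1
Hyperbola, center (-12, 12), transverse axis horizontal; a² = 60, b² = 85.
c² = a² + b² = 145, so c = √145.
e = c/a = √145/2√15 = √87/6.

e = √87/6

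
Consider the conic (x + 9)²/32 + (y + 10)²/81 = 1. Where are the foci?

Center (-9, -10). The larger denominator 81 sits under the y-term, so the major axis is vertical; a² = 81, b² = 32.
c² = a² - b² = 81 - 32 = 49, so c = 7.
Foci lie on the vertical axis through the center: (h, k ± c).

(-9, -17) and (-9, -3)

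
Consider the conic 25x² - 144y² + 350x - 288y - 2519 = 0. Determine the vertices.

Rearranging, 25(x² + 14x) -144(y² + 2y) = 2519.
Completing the square gives 25(x + 7)² -144(y + 1)² = 2519 + 1225 - 144 = 3600.
Divide through by 3600 to get (x + 7)²/144 - (y + 1)²/25 = 1.
Hyperbola, center (-7, -1), transverse axis horizontal; a² = 144, b² = 25.
a = 12. Vertices at (h ± a, k).

(-19, -1) and (5, -1)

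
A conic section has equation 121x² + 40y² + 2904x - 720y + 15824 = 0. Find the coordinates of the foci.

(-12, 0) and (-12, 18)

Group: 121(x² + 24x) + 40(y² - 18y) = -15824
Complete the square: 121(x + 12)² + 40(y - 9)² = -15824 + 17424 + 3240 = 4840
Divide through by 4840 to get (x + 12)²/40 + (y - 9)²/121 = 1.
Ellipse, center (-12, 9), major axis vertical; a² = 121, b² = 40.
c² = a² - b² = 121 - 40 = 81, so c = 9.
Foci lie on the vertical axis through the center: (h, k ± c).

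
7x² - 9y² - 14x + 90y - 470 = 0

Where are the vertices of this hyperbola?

(-5, 5) and (7, 5)

Collect terms: 7(x² - 2x) -9(y² - 10y) = 470
Complete the square in x and y: 7(x - 1)² -9(y - 5)² = 470 + 7 - 225 = 252
Dividing both sides by 252: (x - 1)²/36 - (y - 5)²/28 = 1
Hyperbola, center (1, 5), transverse axis horizontal; a² = 36, b² = 28.
a = 6. Vertices at (h ± a, k).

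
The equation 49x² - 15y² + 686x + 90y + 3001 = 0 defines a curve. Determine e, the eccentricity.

49(x² + 14x) -15(y² - 6y) = -3001
Completing the square gives 49(x + 7)² -15(y - 3)² = -3001 + 2401 - 135 = -735.
Divide through by -735 to get (y - 3)²/49 - (x + 7)²/15 = 1.
Hyperbola, center (-7, 3), transverse axis vertical; a² = 49, b² = 15.
c² = a² + b² = 64, so c = 8.
e = c/a = 8/7.

e = 8/7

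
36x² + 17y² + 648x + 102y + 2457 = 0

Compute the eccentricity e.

Rearranging, 36(x² + 18x) + 17(y² + 6y) = -2457.
36(x + 9)² + 17(y + 3)² = -2457 + 2916 + 153 = 612
Divide by 612: (x + 9)²/17 + (y + 3)²/36 = 1
Ellipse, center (-9, -3), major axis vertical; a² = 36, b² = 17.
c² = a² - b² = 19, so c = √19.
e = c/a = √19/6.

e = √19/6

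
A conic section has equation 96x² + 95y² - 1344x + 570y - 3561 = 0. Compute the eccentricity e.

96(x² - 14x) + 95(y² + 6y) = 3561
Completing the square gives 96(x - 7)² + 95(y + 3)² = 3561 + 4704 + 855 = 9120.
Dividing both sides by 9120: (x - 7)²/95 + (y + 3)²/96 = 1
Ellipse, center (7, -3), major axis vertical; a² = 96, b² = 95.
c² = a² - b² = 1, so c = 1.
e = c/a = 1/4√6 = √6/24.

e = √6/24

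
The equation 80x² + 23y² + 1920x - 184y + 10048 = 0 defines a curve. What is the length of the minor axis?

2√23

Rearranging, 80(x² + 24x) + 23(y² - 8y) = -10048.
Completing the square gives 80(x + 12)² + 23(y - 4)² = -10048 + 11520 + 368 = 1840.
Divide through by 1840 to get (x + 12)²/23 + (y - 4)²/80 = 1.
Ellipse, center (-12, 4), major axis vertical; a² = 80, b² = 23.
b² = 23 so b = √23; the minor axis has length 2b = 2√23.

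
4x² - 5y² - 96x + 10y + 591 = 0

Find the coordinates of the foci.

Rearranging, 4(x² - 24x) -5(y² - 2y) = -591.
4(x - 12)² -5(y - 1)² = -591 + 576 - 5 = -20
Dividing both sides by -20: (y - 1)²/4 - (x - 12)²/5 = 1
Hyperbola, center (12, 1), transverse axis vertical; a² = 4, b² = 5.
c² = a² + b² = 4 + 5 = 9, so c = 3.
Foci lie on the vertical axis through the center: (h, k ± c).

(12, -2) and (12, 4)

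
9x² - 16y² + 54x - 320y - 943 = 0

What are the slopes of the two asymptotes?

3/4 and -3/4

Rearranging, 9(x² + 6x) -16(y² + 20y) = 943.
9(x + 3)² -16(y + 10)² = 943 + 81 - 1600 = -576
Divide through by -576 to get (y + 10)²/36 - (x + 3)²/64 = 1.
Hyperbola, center (-3, -10), transverse axis vertical; a² = 36, b² = 64.
For a vertical hyperbola the asymptotes have slope ±a/b.
Here that is ±6/8 = ±3/4.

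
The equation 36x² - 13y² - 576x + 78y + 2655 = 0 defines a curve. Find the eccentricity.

Collect terms: 36(x² - 16x) -13(y² - 6y) = -2655
Completing the square gives 36(x - 8)² -13(y - 3)² = -2655 + 2304 - 117 = -468.
Divide through by -468 to get (y - 3)²/36 - (x - 8)²/13 = 1.
Hyperbola, center (8, 3), transverse axis vertical; a² = 36, b² = 13.
c² = a² + b² = 49, so c = 7.
e = c/a = 7/6.

e = 7/6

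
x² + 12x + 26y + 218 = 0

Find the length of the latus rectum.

26

Only x is squared. Complete the square in x: (x + 6)² = -26(y + 7).
Vertex (-6, -7); 4p = -26 so p = -13/2. Opens down.
Latus rectum length = |4p| = 26.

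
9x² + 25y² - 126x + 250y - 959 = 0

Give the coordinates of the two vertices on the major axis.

(-8, -5) and (22, -5)

Group: 9(x² - 14x) + 25(y² + 10y) = 959
Complete the square in x and y: 9(x - 7)² + 25(y + 5)² = 959 + 441 + 625 = 2025
Divide through by 2025 to get (x - 7)²/225 + (y + 5)²/81 = 1.
Ellipse, center (7, -5), major axis horizontal; a² = 225, b² = 81.
a = 15. Vertices at (h ± a, k).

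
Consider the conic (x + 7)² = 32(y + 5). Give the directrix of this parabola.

Vertex (-7, -5); 4p = 32 so p = 8. Opens up.
Directrix is the horizontal line y = k − p = -5 − (8) = -13.

y = -13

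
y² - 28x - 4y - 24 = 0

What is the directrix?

x = -8

Only y is squared. Complete the square in y: (y - 2)² = 28(x + 1).
Vertex (-1, 2); 4p = 28 so p = 7. Opens right.
Directrix is the vertical line x = h − p = -1 − (7) = -8.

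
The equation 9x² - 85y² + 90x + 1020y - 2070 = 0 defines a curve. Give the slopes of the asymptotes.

9(x² + 10x) -85(y² - 12y) = 2070
Completing the square gives 9(x + 5)² -85(y - 6)² = 2070 + 225 - 3060 = -765.
Divide by -765: (y - 6)²/9 - (x + 5)²/85 = 1
Hyperbola, center (-5, 6), transverse axis vertical; a² = 9, b² = 85.
For a vertical hyperbola the asymptotes have slope ±a/b.
Here that is ±3/√85 = ±3√85/85.

3√85/85 and -3√85/85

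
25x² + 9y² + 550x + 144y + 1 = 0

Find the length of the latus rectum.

25(x² + 22x) + 9(y² + 16y) = -1
Completing the square gives 25(x + 11)² + 9(y + 8)² = -1 + 3025 + 576 = 3600.
Dividing both sides by 3600: (x + 11)²/144 + (y + 8)²/400 = 1
Ellipse, center (-11, -8), major axis vertical; a² = 400, b² = 144.
Latus rectum length = 2b²/a = 2·144/20 = 72/5.

72/5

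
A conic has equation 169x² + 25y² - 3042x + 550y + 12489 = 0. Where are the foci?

Group the x- and y-terms: 169(x² - 18x) + 25(y² + 22y) = -12489
Complete the square in x and y: 169(x - 9)² + 25(y + 11)² = -12489 + 13689 + 3025 = 4225
Divide through by 4225 to get (x - 9)²/25 + (y + 11)²/169 = 1.
Ellipse, center (9, -11), major axis vertical; a² = 169, b² = 25.
c² = a² - b² = 169 - 25 = 144, so c = 12.
Foci lie on the vertical axis through the center: (h, k ± c).

(9, -23) and (9, 1)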